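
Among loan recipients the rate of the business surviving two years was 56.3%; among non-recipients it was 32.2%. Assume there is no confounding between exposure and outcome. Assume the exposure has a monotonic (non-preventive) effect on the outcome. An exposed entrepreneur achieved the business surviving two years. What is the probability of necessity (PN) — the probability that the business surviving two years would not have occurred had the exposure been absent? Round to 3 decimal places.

PN ≈ 0.428

p₁ = 0.563, p₀ = 0.322.
Under exogeneity and monotonicity, PN = (p₁ − p₀) / p₁.
PN = (0.563 − 0.322) / 0.563 = 0.241 / 0.563 ≈ 0.4281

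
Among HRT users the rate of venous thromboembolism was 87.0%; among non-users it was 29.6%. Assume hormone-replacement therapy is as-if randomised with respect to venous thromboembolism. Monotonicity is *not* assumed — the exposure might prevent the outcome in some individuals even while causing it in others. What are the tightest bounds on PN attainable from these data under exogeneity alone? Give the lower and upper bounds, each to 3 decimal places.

0.660 ≤ PN ≤ 0.809

p₁ = 0.87, p₀ = 0.296.
Under exogeneity alone the bounds on PN are max{0,(p₁−p₀)/p₁} ≤ PN ≤ min{1,(1−p₀)/p₁}.
  lower = (p₁ − p₀)/p₁ = 0.574 / 0.87 ≈ 0.6598
  upper = min{1, (1 − p₀)/p₁} = 0.704 / 0.87 ≈ 0.8092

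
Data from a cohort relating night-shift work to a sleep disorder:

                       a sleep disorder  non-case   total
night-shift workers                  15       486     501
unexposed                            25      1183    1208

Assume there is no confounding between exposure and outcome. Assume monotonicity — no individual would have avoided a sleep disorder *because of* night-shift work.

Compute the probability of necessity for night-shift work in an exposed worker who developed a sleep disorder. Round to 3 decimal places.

p₁ = P(outcome | exposed) = 15/501 = 0.02994
p₀ = P(outcome | unexposed) = 25/1208 = 0.020695
Under exogeneity and monotonicity, PN = (p₁ − p₀)/p₁.
PN = (0.02994 − 0.020695) / 0.02994 ≈ 0.3088

PN ≈ 0.309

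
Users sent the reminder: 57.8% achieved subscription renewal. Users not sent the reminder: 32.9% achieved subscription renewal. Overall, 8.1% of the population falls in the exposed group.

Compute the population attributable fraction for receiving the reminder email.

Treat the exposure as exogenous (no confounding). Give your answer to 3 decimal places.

p₁ = 0.578, p₀ = 0.329.
Overall risk P(Y=1) = π·p₁ + (1−π)·p₀ = 0.081×0.578 + 0.919×0.329 = 0.34917.
Under exogeneity, PAF = [P(Y=1) − p₀] / P(Y=1).
PAF = (0.34917 − 0.329) / 0.34917 ≈ 0.0578

PAF ≈ 0.058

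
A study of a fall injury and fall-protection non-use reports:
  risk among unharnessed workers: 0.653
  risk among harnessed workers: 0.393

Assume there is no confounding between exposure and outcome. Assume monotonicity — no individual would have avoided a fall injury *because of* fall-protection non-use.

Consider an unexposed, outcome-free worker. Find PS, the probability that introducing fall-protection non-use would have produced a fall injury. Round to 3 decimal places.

Let p₁ = 0.653, p₀ = 0.393.
Under exogeneity and monotonicity, PS = (p₁ − p₀) / (1 − p₀).
PS = (0.653 − 0.393) / (1 − 0.393) = 0.26 / 0.607 ≈ 0.4283

PS ≈ 0.428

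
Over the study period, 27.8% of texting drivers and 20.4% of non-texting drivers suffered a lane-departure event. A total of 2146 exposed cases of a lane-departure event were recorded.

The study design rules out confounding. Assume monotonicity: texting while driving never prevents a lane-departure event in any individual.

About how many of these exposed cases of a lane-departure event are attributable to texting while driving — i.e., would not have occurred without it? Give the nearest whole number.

p₁ = 0.278, p₀ = 0.204.
PN = (p₁ − p₀)/p₁ = (0.278 − 0.204) / 0.278 ≈ 0.26619.
Attributable cases ≈ PN × (exposed cases) = 0.26619 × 2146 ≈ 571.24.

about 571 cases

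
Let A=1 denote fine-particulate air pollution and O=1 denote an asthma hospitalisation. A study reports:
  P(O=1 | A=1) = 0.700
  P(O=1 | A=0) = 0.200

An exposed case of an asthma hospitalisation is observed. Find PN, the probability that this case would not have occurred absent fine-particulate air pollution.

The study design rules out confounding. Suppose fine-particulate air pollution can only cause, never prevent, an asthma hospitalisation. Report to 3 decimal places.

Let p₁ = 0.7, p₀ = 0.2.
Under exogeneity and monotonicity, PN = (p₁ − p₀) / p₁.
PN = (0.7 − 0.2) / 0.7 = 0.5 / 0.7 ≈ 0.7143

PN ≈ 0.714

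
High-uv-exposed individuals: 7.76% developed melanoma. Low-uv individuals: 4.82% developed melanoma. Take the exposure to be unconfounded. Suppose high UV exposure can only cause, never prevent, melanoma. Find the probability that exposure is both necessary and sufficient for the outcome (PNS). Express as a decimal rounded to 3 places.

PNS ≈ 0.029

p₁ = 0.0776, p₀ = 0.0482.
Under exogeneity and monotonicity, PNS = p₁ − p₀.
PNS = 0.0776 − 0.0482 = 0.0294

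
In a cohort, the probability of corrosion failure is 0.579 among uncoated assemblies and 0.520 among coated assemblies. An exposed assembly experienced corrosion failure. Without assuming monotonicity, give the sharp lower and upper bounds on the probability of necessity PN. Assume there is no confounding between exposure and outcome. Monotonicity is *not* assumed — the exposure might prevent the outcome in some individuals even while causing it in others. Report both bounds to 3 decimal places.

Let p₁ = 0.579, p₀ = 0.52.
Under exogeneity alone the bounds on PN are max{0,(p₁−p₀)/p₁} ≤ PN ≤ min{1,(1−p₀)/p₁}.
  lower = (p₁ − p₀)/p₁ = 0.059 / 0.579 ≈ 0.1019
  upper = min{1, (1 − p₀)/p₁} = 0.48 / 0.579 ≈ 0.8290

0.102 ≤ PN ≤ 0.829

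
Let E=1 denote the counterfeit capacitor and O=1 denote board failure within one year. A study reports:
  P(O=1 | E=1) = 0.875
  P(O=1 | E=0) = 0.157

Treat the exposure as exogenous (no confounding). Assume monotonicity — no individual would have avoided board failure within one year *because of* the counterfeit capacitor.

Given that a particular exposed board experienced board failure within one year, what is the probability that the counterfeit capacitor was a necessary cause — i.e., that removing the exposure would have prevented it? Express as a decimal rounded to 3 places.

PN ≈ 0.821

Let p₁ = 0.875, p₀ = 0.157.
Under exogeneity and monotonicity, PN = (p₁ − p₀) / p₁.
PN = (0.875 − 0.157) / 0.875 = 0.718 / 0.875 ≈ 0.8206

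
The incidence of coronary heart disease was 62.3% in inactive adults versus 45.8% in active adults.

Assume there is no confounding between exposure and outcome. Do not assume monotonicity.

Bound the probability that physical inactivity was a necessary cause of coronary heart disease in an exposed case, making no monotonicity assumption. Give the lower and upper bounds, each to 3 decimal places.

p₁ = 0.623, p₀ = 0.458.
Under exogeneity alone the bounds on PN are max{0,(p₁−p₀)/p₁} ≤ PN ≤ min{1,(1−p₀)/p₁}.
  lower = (p₁ − p₀)/p₁ = 0.165 / 0.623 ≈ 0.2648
  upper = min{1, (1 − p₀)/p₁} = 0.542 / 0.623 ≈ 0.8700

0.265 ≤ PN ≤ 0.870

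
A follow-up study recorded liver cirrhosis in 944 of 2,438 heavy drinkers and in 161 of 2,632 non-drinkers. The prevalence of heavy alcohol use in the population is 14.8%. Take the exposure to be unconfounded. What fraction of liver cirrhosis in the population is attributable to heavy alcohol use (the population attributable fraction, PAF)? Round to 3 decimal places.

p₁ = P(outcome | exposed) = 944/2438 = 0.3872
p₀ = P(outcome | unexposed) = 161/2632 = 0.06117
Overall risk P(Y=1) = π·p₁ + (1−π)·p₀ = 0.148×0.3872 + 0.852×0.06117 = 0.10942.
Under exogeneity, PAF = [P(Y=1) − p₀] / P(Y=1).
PAF = (0.10942 − 0.06117) / 0.10942 ≈ 0.4410

PAF ≈ 0.441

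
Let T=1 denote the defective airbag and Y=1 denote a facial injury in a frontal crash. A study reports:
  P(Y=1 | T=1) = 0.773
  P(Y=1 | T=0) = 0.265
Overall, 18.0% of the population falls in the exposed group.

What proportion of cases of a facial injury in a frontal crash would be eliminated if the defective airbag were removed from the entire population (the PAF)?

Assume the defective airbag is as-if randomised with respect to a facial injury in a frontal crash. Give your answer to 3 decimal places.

Let p₁ = 0.773, p₀ = 0.265.
Overall risk P(Y=1) = π·p₁ + (1−π)·p₀ = 0.18×0.773 + 0.82×0.265 = 0.35644.
Under exogeneity, PAF = [P(Y=1) − p₀] / P(Y=1).
PAF = (0.35644 − 0.265) / 0.35644 ≈ 0.2565

PAF ≈ 0.257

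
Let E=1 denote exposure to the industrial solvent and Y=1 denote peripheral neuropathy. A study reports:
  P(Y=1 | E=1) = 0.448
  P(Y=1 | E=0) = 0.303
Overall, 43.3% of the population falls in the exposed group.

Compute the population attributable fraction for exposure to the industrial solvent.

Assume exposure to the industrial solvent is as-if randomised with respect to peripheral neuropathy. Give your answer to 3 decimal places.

Let p₁ = 0.448, p₀ = 0.303.
Overall risk P(Y=1) = π·p₁ + (1−π)·p₀ = 0.433×0.448 + 0.567×0.303 = 0.36578.
Under exogeneity, PAF = [P(Y=1) − p₀] / P(Y=1).
PAF = (0.36578 − 0.303) / 0.36578 ≈ 0.1716

PAF ≈ 0.172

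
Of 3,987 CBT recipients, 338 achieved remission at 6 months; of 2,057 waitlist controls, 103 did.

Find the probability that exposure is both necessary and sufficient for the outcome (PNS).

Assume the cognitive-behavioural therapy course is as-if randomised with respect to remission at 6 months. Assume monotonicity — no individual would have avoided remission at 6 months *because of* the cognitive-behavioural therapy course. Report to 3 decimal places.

p₁ = P(outcome | exposed) = 338/3987 = 0.084776
p₀ = P(outcome | unexposed) = 103/2057 = 0.050073
Under exogeneity and monotonicity, PNS = p₁ − p₀.
PNS = 0.084776 − 0.050073 = 0.034703

PNS ≈ 0.035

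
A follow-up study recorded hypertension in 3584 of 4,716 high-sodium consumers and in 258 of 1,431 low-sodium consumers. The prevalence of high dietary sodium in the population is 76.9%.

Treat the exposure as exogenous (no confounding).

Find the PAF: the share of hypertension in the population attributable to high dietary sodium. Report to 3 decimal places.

PAF ≈ 0.712

p₁ = P(outcome | exposed) = 3584/4716 = 0.75997
p₀ = P(outcome | unexposed) = 258/1431 = 0.18029
Overall risk P(Y=1) = π·p₁ + (1−π)·p₀ = 0.769×0.75997 + 0.231×0.18029 = 0.62606.
Under exogeneity, PAF = [P(Y=1) − p₀] / P(Y=1).
PAF = (0.62606 − 0.18029) / 0.62606 ≈ 0.7120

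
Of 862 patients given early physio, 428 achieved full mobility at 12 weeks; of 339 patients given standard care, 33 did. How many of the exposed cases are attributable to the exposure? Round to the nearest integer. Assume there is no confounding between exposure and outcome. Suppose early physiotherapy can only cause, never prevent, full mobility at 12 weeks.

p₁ = P(outcome | exposed) = 428/862 = 0.49652
p₀ = P(outcome | unexposed) = 33/339 = 0.097345
PN = (p₁ − p₀)/p₁ = (0.49652 − 0.097345) / 0.49652 ≈ 0.80395.
Attributable cases ≈ PN × (exposed cases) = 0.80395 × 428 ≈ 344.09.

about 344 cases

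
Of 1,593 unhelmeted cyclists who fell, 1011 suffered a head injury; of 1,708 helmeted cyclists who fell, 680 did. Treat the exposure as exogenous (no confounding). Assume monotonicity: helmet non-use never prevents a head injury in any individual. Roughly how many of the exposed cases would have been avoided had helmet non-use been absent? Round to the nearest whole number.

about 377 cases

p₁ = P(outcome | exposed) = 1011/1593 = 0.63465
p₀ = P(outcome | unexposed) = 680/1708 = 0.39813
PN = (p₁ − p₀)/p₁ = (0.63465 − 0.39813) / 0.63465 ≈ 0.37269.
Attributable cases ≈ PN × (exposed cases) = 0.37269 × 1011 ≈ 376.78.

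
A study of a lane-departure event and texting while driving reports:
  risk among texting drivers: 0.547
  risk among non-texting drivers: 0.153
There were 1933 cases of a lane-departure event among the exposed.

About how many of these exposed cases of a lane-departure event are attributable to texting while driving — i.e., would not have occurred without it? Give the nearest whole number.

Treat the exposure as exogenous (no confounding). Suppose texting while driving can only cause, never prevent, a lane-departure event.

Let p₁ = 0.547, p₀ = 0.153.
PN = (p₁ − p₀)/p₁ = (0.547 − 0.153) / 0.547 ≈ 0.72029.
Attributable cases ≈ PN × (exposed cases) = 0.72029 × 1933 ≈ 1392.33.

about 1392 cases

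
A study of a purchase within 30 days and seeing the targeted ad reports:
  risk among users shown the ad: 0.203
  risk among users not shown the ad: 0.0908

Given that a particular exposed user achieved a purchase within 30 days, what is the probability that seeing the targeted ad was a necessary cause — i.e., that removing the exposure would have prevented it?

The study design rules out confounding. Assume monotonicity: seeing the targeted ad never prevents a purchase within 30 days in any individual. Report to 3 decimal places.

Let p₁ = 0.203, p₀ = 0.0908.
Under exogeneity and monotonicity, PN = (p₁ − p₀) / p₁.
PN = (0.203 − 0.0908) / 0.203 = 0.1122 / 0.203 ≈ 0.5527

PN ≈ 0.553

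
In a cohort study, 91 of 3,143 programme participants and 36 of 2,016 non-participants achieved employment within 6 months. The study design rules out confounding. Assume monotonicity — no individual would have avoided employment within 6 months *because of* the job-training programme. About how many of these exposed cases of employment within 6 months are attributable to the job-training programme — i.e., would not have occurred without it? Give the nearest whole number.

about 35 cases

p₁ = P(outcome | exposed) = 91/3143 = 0.028953
p₀ = P(outcome | unexposed) = 36/2016 = 0.017857
PN = (p₁ − p₀)/p₁ = (0.028953 − 0.017857) / 0.028953 ≈ 0.38324.
Attributable cases ≈ PN × (exposed cases) = 0.38324 × 91 ≈ 34.88.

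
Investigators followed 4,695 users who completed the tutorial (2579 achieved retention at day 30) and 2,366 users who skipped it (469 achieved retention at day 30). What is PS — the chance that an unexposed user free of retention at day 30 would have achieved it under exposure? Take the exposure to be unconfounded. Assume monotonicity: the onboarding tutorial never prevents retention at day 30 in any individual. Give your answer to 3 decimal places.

p₁ = P(outcome | exposed) = 2579/4695 = 0.54931
p₀ = P(outcome | unexposed) = 469/2366 = 0.19822
Under exogeneity and monotonicity, PS = (p₁ − p₀) / (1 − p₀).
PS = (0.54931 − 0.19822) / (1 − 0.19822) = 0.35108 / 0.80178 ≈ 0.4379

PS ≈ 0.438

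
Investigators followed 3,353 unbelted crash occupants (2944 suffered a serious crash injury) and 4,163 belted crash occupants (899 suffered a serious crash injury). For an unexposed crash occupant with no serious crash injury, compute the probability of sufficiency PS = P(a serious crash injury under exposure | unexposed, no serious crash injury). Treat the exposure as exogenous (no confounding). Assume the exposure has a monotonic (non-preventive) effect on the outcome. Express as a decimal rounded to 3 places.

p₁ = P(outcome | exposed) = 2944/3353 = 0.87802
p₀ = P(outcome | unexposed) = 899/4163 = 0.21595
Under exogeneity and monotonicity, PS = (p₁ − p₀) / (1 − p₀).
PS = (0.87802 − 0.21595) / (1 − 0.21595) = 0.66207 / 0.78405 ≈ 0.8444

PS ≈ 0.844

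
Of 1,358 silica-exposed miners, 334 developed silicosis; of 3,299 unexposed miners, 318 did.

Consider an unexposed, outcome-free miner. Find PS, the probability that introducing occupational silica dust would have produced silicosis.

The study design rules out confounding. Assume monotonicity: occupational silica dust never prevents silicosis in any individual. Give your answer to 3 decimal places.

p₁ = P(outcome | exposed) = 334/1358 = 0.24595
p₀ = P(outcome | unexposed) = 318/3299 = 0.096393
Under exogeneity and monotonicity, PS = (p₁ − p₀) / (1 − p₀).
PS = (0.24595 − 0.096393) / (1 − 0.096393) = 0.14956 / 0.90361 ≈ 0.1655

PS ≈ 0.166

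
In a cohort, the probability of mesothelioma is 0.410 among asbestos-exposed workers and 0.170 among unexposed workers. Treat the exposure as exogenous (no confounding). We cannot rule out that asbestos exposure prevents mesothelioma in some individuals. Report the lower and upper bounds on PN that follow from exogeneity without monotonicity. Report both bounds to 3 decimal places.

Let p₁ = 0.41, p₀ = 0.17.
Under exogeneity alone the bounds on PN are max{0,(p₁−p₀)/p₁} ≤ PN ≤ min{1,(1−p₀)/p₁}.
  lower = (p₁ − p₀)/p₁ = 0.24 / 0.41 ≈ 0.5854
  upper = min{1, (1 − p₀)/p₁} = 0.83 / 0.41 ≈ 2.0244 → capped at 1

0.585 ≤ PN ≤ 1.000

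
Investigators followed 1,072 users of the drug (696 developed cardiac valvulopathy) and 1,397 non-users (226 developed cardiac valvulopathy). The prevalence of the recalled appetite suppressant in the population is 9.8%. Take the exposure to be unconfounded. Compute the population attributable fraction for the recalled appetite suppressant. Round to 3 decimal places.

p₁ = P(outcome | exposed) = 696/1072 = 0.64925
p₀ = P(outcome | unexposed) = 226/1397 = 0.16178
Overall risk P(Y=1) = π·p₁ + (1−π)·p₀ = 0.098×0.64925 + 0.902×0.16178 = 0.20955.
Under exogeneity, PAF = [P(Y=1) − p₀] / P(Y=1).
PAF = (0.20955 − 0.16178) / 0.20955 ≈ 0.2280

PAF ≈ 0.228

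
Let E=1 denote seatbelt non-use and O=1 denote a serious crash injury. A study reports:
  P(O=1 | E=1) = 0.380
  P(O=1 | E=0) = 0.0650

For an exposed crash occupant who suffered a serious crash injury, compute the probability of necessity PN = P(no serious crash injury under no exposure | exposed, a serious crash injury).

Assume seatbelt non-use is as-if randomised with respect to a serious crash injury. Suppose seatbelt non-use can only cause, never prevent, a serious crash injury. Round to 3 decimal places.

PN ≈ 0.829

Let p₁ = 0.38, p₀ = 0.065.
Under exogeneity and monotonicity, PN = (p₁ − p₀) / p₁.
PN = (0.38 − 0.065) / 0.38 = 0.315 / 0.38 ≈ 0.8289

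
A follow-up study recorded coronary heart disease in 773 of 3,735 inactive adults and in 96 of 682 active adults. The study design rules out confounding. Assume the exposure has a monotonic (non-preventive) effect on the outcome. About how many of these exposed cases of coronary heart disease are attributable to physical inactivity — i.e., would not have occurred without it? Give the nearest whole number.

p₁ = P(outcome | exposed) = 773/3735 = 0.20696
p₀ = P(outcome | unexposed) = 96/682 = 0.14076
PN = (p₁ − p₀)/p₁ = (0.20696 − 0.14076) / 0.20696 ≈ 0.31986.
Attributable cases ≈ PN × (exposed cases) = 0.31986 × 773 ≈ 247.25.

about 247 cases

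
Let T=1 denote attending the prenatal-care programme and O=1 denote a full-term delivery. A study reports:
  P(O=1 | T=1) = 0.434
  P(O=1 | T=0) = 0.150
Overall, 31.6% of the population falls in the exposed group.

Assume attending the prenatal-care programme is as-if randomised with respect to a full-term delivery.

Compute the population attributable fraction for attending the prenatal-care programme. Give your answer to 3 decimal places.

PAF ≈ 0.374

Let p₁ = 0.434, p₀ = 0.15.
Overall risk P(Y=1) = π·p₁ + (1−π)·p₀ = 0.316×0.434 + 0.684×0.15 = 0.23974.
Under exogeneity, PAF = [P(Y=1) − p₀] / P(Y=1).
PAF = (0.23974 − 0.15) / 0.23974 ≈ 0.3743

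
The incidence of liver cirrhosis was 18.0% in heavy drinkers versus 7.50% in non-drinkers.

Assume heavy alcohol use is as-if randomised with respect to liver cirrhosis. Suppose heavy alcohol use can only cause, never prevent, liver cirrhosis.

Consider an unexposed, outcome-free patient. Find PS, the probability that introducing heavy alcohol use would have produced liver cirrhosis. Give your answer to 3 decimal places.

p₁ = 0.18, p₀ = 0.075.
Under exogeneity and monotonicity, PS = (p₁ − p₀) / (1 − p₀).
PS = (0.18 − 0.075) / (1 − 0.075) = 0.105 / 0.925 ≈ 0.1135

PS ≈ 0.114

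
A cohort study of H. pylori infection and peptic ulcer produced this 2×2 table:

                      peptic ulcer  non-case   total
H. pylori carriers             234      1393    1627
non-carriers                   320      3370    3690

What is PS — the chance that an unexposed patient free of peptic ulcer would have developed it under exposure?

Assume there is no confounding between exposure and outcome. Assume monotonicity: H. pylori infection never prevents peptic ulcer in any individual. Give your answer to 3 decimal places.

p₁ = P(outcome | exposed) = 234/1627 = 0.14382
p₀ = P(outcome | unexposed) = 320/3690 = 0.086721
Under exogeneity and monotonicity, PS = (p₁ − p₀) / (1 − p₀).
PS = (0.14382 − 0.086721) / (1 − 0.086721) = 0.057102 / 0.91328 ≈ 0.0625

PS ≈ 0.063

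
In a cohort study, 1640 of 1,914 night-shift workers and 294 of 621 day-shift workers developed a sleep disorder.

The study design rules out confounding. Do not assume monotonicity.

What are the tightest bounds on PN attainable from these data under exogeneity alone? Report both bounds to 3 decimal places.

p₁ = P(outcome | exposed) = 1640/1914 = 0.85684
p₀ = P(outcome | unexposed) = 294/621 = 0.47343
Under exogeneity alone the bounds on PN are max{0,(p₁−p₀)/p₁} ≤ PN ≤ min{1,(1−p₀)/p₁}.
  lower = (p₁ − p₀)/p₁ = 0.38341 / 0.85684 ≈ 0.4475
  upper = min{1, (1 − p₀)/p₁} = 0.52657 / 0.85684 ≈ 0.6145

0.447 ≤ PN ≤ 0.615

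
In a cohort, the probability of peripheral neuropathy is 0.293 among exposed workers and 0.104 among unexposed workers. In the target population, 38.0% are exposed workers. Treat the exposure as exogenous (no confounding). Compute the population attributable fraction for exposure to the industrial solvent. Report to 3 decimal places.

Let p₁ = 0.293, p₀ = 0.104.
Overall risk P(Y=1) = π·p₁ + (1−π)·p₀ = 0.38×0.293 + 0.62×0.104 = 0.17582.
Under exogeneity, PAF = [P(Y=1) − p₀] / P(Y=1).
PAF = (0.17582 − 0.104) / 0.17582 ≈ 0.4085

PAF ≈ 0.408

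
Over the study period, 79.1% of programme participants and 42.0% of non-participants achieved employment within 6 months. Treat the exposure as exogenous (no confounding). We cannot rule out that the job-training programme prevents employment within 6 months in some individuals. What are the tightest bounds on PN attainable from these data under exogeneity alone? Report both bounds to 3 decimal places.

0.469 ≤ PN ≤ 0.733

p₁ = 0.791, p₀ = 0.42.
Under exogeneity alone the bounds on PN are max{0,(p₁−p₀)/p₁} ≤ PN ≤ min{1,(1−p₀)/p₁}.
  lower = (p₁ − p₀)/p₁ = 0.371 / 0.791 ≈ 0.4690
  upper = min{1, (1 − p₀)/p₁} = 0.58 / 0.791 ≈ 0.7332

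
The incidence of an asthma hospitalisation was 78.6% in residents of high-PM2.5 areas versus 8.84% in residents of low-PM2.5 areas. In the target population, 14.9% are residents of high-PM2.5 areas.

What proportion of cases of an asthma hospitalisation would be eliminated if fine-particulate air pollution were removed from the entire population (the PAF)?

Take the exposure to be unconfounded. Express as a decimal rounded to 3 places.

p₁ = 0.786, p₀ = 0.0884.
Overall risk P(Y=1) = π·p₁ + (1−π)·p₀ = 0.149×0.786 + 0.851×0.0884 = 0.19234.
Under exogeneity, PAF = [P(Y=1) − p₀] / P(Y=1).
PAF = (0.19234 − 0.0884) / 0.19234 ≈ 0.5404

PAF ≈ 0.540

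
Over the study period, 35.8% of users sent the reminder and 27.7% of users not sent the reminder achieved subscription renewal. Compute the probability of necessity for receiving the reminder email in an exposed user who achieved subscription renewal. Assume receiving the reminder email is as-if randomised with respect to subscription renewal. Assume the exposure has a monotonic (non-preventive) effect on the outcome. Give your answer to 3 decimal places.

p₁ = 0.358, p₀ = 0.277.
Under exogeneity and monotonicity, PN = (p₁ − p₀) / p₁.
PN = (0.358 − 0.277) / 0.358 = 0.081 / 0.358 ≈ 0.2263

PN ≈ 0.226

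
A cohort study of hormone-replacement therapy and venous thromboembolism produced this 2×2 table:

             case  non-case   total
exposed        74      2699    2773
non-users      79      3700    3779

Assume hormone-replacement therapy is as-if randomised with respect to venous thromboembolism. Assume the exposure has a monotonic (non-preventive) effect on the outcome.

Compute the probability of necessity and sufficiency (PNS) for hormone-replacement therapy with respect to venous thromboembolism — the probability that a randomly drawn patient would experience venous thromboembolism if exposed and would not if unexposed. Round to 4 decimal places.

PNS ≈ 0.0058

p₁ = P(outcome | exposed) = 74/2773 = 0.026686
p₀ = P(outcome | unexposed) = 79/3779 = 0.020905
Under exogeneity and monotonicity, PNS = p₁ − p₀.
PNS = 0.026686 − 0.020905 = 0.0057809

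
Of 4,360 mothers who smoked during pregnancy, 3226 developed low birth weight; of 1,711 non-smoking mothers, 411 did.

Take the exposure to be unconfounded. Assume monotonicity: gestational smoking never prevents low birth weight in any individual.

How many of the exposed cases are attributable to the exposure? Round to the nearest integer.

about 2179 cases

p₁ = P(outcome | exposed) = 3226/4360 = 0.73991
p₀ = P(outcome | unexposed) = 411/1711 = 0.24021
PN = (p₁ − p₀)/p₁ = (0.73991 − 0.24021) / 0.73991 ≈ 0.67535.
Attributable cases ≈ PN × (exposed cases) = 0.67535 × 3226 ≈ 2178.68.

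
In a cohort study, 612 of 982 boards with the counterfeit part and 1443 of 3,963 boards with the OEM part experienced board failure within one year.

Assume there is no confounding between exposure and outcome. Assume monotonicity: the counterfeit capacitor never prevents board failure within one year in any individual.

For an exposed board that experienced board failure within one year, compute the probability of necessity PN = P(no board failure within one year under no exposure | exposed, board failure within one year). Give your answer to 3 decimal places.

p₁ = P(outcome | exposed) = 612/982 = 0.62322
p₀ = P(outcome | unexposed) = 1443/3963 = 0.36412
Under exogeneity and monotonicity, PN = (p₁ − p₀) / p₁.
PN = (0.62322 − 0.36412) / 0.62322 = 0.2591 / 0.62322 ≈ 0.4157

PN ≈ 0.416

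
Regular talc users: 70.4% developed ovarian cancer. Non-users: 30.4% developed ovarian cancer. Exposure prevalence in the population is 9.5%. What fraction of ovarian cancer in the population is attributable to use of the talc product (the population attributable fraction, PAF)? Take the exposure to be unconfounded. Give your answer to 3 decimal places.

p₁ = 0.704, p₀ = 0.304.
Overall risk P(Y=1) = π·p₁ + (1−π)·p₀ = 0.095×0.704 + 0.905×0.304 = 0.342.
Under exogeneity, PAF = [P(Y=1) − p₀] / P(Y=1).
PAF = (0.342 − 0.304) / 0.342 ≈ 0.1111

PAF ≈ 0.111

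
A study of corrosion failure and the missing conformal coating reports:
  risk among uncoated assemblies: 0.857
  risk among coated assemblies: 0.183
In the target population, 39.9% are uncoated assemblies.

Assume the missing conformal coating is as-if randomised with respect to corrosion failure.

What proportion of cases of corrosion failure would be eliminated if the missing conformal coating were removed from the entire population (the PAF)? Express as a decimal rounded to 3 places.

Let p₁ = 0.857, p₀ = 0.183.
Overall risk P(Y=1) = π·p₁ + (1−π)·p₀ = 0.399×0.857 + 0.601×0.183 = 0.45193.
Under exogeneity, PAF = [P(Y=1) − p₀] / P(Y=1).
PAF = (0.45193 − 0.183) / 0.45193 ≈ 0.5951

PAF ≈ 0.595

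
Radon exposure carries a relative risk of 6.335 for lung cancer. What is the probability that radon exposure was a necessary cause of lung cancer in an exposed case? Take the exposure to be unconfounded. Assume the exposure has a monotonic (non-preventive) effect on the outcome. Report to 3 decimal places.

PN ≈ 0.842

Under exogeneity and monotonicity, PN = (RR − 1) / RR = 1 − 1/RR.
PN = (6.335 − 1) / 6.335 = 5.335 / 6.335 ≈ 0.8421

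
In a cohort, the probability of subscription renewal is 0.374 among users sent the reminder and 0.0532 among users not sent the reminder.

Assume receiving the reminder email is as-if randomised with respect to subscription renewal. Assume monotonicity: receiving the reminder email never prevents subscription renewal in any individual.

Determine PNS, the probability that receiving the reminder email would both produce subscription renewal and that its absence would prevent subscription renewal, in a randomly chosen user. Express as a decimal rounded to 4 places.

PNS ≈ 0.3208

Let p₁ = 0.374, p₀ = 0.0532.
Under exogeneity and monotonicity, PNS = p₁ − p₀.
PNS = 0.374 − 0.0532 = 0.3208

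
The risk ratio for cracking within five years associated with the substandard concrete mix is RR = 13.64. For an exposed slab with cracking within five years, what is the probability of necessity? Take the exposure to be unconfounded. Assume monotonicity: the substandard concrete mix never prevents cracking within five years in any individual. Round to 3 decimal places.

PN ≈ 0.927

Under exogeneity and monotonicity, PN = (RR − 1) / RR = 1 − 1/RR.
PN = (13.64 − 1) / 13.64 = 12.64 / 13.64 ≈ 0.9267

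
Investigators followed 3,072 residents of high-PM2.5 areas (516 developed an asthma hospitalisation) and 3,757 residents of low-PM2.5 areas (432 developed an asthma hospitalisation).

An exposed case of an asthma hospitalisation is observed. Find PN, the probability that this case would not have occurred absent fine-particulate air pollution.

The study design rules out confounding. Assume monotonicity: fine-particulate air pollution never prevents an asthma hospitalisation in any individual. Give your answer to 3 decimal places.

PN ≈ 0.315

p₁ = P(outcome | exposed) = 516/3072 = 0.16797
p₀ = P(outcome | unexposed) = 432/3757 = 0.11499
Under exogeneity and monotonicity, PN = (p₁ − p₀) / p₁.
PN = (0.16797 − 0.11499) / 0.16797 = 0.052983 / 0.16797 ≈ 0.3154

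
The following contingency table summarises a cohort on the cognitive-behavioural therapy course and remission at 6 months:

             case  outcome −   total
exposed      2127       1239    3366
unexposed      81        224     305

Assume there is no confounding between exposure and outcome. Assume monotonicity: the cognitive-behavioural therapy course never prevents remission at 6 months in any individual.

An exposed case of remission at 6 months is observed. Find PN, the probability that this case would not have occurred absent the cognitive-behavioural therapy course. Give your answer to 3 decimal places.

p₁ = P(outcome | exposed) = 2127/3366 = 0.63191
p₀ = P(outcome | unexposed) = 81/305 = 0.26557
Under exogeneity and monotonicity, PN = (p₁ − p₀) / p₁.
PN = (0.63191 − 0.26557) / 0.63191 = 0.36633 / 0.63191 ≈ 0.5797

PN ≈ 0.580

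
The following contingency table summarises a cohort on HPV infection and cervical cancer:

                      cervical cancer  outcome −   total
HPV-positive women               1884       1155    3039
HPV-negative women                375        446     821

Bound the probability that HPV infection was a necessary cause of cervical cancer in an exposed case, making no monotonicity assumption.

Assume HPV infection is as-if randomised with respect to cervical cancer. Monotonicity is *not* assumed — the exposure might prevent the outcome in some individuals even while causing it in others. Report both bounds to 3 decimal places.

p₁ = P(outcome | exposed) = 1884/3039 = 0.61994
p₀ = P(outcome | unexposed) = 375/821 = 0.45676
Under exogeneity alone the bounds on PN are max{0,(p₁−p₀)/p₁} ≤ PN ≤ min{1,(1−p₀)/p₁}.
  lower = (p₁ − p₀)/p₁ = 0.16318 / 0.61994 ≈ 0.2632
  upper = min{1, (1 − p₀)/p₁} = 0.54324 / 0.61994 ≈ 0.8763

0.263 ≤ PN ≤ 0.876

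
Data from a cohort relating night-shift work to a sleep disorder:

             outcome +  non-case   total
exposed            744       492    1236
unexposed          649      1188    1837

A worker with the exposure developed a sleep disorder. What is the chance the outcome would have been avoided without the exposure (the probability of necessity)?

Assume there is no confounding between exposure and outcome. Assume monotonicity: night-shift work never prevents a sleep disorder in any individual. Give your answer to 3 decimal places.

PN ≈ 0.413

p₁ = P(outcome | exposed) = 744/1236 = 0.60194
p₀ = P(outcome | unexposed) = 649/1837 = 0.35329
Under exogeneity and monotonicity, PN = (p₁ − p₀)/p₁.
PN = (0.60194 − 0.35329) / 0.60194 ≈ 0.4131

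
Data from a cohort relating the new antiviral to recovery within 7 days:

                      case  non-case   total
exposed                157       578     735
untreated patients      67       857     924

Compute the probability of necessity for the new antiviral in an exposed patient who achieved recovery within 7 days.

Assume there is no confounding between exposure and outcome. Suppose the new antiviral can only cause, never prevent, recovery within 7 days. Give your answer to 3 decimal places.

PN ≈ 0.661

p₁ = P(outcome | exposed) = 157/735 = 0.21361
p₀ = P(outcome | unexposed) = 67/924 = 0.072511
Under exogeneity and monotonicity, PN = (p₁ − p₀)/p₁.
PN = (0.21361 − 0.072511) / 0.21361 ≈ 0.6605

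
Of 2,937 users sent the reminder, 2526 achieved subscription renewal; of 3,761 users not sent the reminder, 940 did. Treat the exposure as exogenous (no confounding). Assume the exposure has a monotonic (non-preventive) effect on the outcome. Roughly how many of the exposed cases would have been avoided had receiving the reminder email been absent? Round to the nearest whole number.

about 1792 cases

p₁ = P(outcome | exposed) = 2526/2937 = 0.86006
p₀ = P(outcome | unexposed) = 940/3761 = 0.24993
PN = (p₁ − p₀)/p₁ = (0.86006 − 0.24993) / 0.86006 ≈ 0.70940.
Attributable cases ≈ PN × (exposed cases) = 0.70940 × 2526 ≈ 1791.95.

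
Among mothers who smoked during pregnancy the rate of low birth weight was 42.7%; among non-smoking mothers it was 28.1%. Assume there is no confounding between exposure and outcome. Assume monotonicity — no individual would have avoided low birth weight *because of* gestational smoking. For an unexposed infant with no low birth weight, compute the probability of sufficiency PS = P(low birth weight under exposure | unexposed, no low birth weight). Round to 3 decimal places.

p₁ = 0.427, p₀ = 0.281.
Under exogeneity and monotonicity, PS = (p₁ − p₀) / (1 − p₀).
PS = (0.427 − 0.281) / (1 − 0.281) = 0.146 / 0.719 ≈ 0.2031

PS ≈ 0.203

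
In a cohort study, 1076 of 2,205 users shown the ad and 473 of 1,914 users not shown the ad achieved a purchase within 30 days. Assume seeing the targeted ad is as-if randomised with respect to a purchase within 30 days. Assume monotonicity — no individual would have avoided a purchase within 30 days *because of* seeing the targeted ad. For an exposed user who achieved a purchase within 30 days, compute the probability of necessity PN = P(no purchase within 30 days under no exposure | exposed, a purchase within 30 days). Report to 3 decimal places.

p₁ = P(outcome | exposed) = 1076/2205 = 0.48798
p₀ = P(outcome | unexposed) = 473/1914 = 0.24713
Under exogeneity and monotonicity, PN = (p₁ − p₀) / p₁.
PN = (0.48798 − 0.24713) / 0.48798 = 0.24086 / 0.48798 ≈ 0.4936

PN ≈ 0.494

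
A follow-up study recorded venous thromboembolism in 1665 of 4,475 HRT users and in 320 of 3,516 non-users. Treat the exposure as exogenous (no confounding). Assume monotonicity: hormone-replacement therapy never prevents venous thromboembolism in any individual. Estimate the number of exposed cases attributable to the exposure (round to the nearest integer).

p₁ = P(outcome | exposed) = 1665/4475 = 0.37207
p₀ = P(outcome | unexposed) = 320/3516 = 0.091013
PN = (p₁ − p₀)/p₁ = (0.37207 − 0.091013) / 0.37207 ≈ 0.75539.
Attributable cases ≈ PN × (exposed cases) = 0.75539 × 1665 ≈ 1257.72.

about 1258 cases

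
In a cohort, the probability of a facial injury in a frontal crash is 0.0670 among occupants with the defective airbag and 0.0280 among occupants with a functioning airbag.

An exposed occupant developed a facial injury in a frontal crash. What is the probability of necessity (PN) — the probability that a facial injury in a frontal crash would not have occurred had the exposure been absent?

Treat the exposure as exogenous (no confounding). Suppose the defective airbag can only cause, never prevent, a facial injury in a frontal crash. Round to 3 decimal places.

PN ≈ 0.582

Let p₁ = 0.067, p₀ = 0.028.
Under exogeneity and monotonicity, PN = (p₁ − p₀) / p₁.
PN = (0.067 − 0.028) / 0.067 = 0.039 / 0.067 ≈ 0.5821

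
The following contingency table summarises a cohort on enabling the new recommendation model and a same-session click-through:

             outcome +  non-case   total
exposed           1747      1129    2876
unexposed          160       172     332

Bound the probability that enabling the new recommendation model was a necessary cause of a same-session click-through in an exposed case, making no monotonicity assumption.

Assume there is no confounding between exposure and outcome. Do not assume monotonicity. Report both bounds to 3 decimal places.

p₁ = P(outcome | exposed) = 1747/2876 = 0.60744
p₀ = P(outcome | unexposed) = 160/332 = 0.48193
Under exogeneity alone the bounds on PN are max{0,(p₁−p₀)/p₁} ≤ PN ≤ min{1,(1−p₀)/p₁}.
  lower = (p₁ − p₀)/p₁ = 0.12551 / 0.60744 ≈ 0.2066
  upper = min{1, (1 − p₀)/p₁} = 0.51807 / 0.60744 ≈ 0.8529

0.207 ≤ PN ≤ 0.853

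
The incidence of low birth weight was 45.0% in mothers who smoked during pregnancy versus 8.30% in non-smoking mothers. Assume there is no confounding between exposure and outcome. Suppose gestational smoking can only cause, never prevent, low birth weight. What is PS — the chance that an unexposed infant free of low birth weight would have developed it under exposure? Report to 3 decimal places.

p₁ = 0.45, p₀ = 0.083.
Under exogeneity and monotonicity, PS = (p₁ − p₀) / (1 − p₀).
PS = (0.45 − 0.083) / (1 − 0.083) = 0.367 / 0.917 ≈ 0.4002

PS ≈ 0.400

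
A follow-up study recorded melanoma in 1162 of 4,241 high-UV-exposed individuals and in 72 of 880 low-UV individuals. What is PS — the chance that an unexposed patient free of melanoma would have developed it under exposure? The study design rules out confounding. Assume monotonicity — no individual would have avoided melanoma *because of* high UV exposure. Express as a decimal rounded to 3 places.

p₁ = P(outcome | exposed) = 1162/4241 = 0.27399
p₀ = P(outcome | unexposed) = 72/880 = 0.081818
Under exogeneity and monotonicity, PS = (p₁ − p₀) / (1 − p₀).
PS = (0.27399 − 0.081818) / (1 − 0.081818) = 0.19217 / 0.91818 ≈ 0.2093

PS ≈ 0.209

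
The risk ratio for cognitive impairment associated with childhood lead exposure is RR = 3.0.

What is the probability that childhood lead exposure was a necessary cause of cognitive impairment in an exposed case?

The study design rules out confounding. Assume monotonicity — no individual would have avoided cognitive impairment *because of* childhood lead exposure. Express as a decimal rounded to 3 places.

PN ≈ 0.667

Under exogeneity and monotonicity, PN = (RR − 1) / RR = 1 − 1/RR.
PN = (3.0 − 1) / 3.0 = 2 / 3.0 ≈ 0.6667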